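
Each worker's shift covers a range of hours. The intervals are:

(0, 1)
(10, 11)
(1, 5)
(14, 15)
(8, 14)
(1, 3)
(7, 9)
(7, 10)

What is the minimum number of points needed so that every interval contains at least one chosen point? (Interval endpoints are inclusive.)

Sort by right endpoint; whenever an interval is uncovered, place a point at its right end.
Sorted: [0,1] [1,3] [1,5] [7,9] [7,10] [10,11] [8,14] [14,15]
{[0,1],[1,3],[1,5]} hit by 1; {[7,9],[7,10]} hit by 9; {[10,11],[8,14]} hit by 11; {[14,15]} hit by 15.
Points: 1, 9, 11, 15 (4 total).

4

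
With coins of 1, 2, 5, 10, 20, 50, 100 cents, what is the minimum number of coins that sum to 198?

7

198 − 1×100→98 − 1×50→48 − 2×20→8 − 1×5→3 − 1×2→1 − 1×1→0
Total coins = 1 + 1 + 2 + 1 + 1 + 1 = 7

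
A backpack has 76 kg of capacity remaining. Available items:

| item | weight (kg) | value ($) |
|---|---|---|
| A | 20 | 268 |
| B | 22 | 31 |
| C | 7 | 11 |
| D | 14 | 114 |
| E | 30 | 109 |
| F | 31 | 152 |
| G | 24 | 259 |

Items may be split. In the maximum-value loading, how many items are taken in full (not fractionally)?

Greedy by value/weight ratio, highest first.
Order: A (268/20=13.40) > G (259/24=10.79) > D (114/14=8.14) > F (152/31=4.90) > E (109/30=3.63) > C (11/7=1.57) > B (31/22=1.41)
Fill: take A (20 @ 268) → take G (24 @ 259) → take D (14 @ 114) → take 18/31 of F → 88.26; 76/76 used.
3 item(s) taken whole; one partial (take 18/31 of F).

3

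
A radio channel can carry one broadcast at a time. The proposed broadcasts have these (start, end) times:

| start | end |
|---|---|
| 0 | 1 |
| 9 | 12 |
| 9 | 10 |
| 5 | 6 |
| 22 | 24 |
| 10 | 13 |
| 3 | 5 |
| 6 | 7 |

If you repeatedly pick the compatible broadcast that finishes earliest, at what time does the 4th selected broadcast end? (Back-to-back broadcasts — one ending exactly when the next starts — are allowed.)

7

Sorted by end: (0,1)  (3,5)  (5,6)  (6,7)  (9,10)  (9,12)  (10,13)  (22,24)
take (0,1); take (3,5); take (5,6); take (6,7); take (9,10); take (10,13); take (22,24).
Selected: (0,1) (3,5) (5,6) (6,7) (9,10) (10,13) (22,24)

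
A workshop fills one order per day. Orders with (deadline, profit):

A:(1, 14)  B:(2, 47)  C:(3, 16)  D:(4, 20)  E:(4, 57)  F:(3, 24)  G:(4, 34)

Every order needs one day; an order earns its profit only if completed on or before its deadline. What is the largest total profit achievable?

Take jobs in profit order; each goes to the latest open slot no later than its deadline.
Profit order: E=57 B=47 G=34 F=24 D=20 C=16 A=14
Assign: E→slot 4, B→slot 2, G→slot 3, F→slot 1, D skipped, C skipped, A skipped.
Slots: [1:F] [2:B] [3:G] [4:E]
Profit = 24 + 47 + 34 + 57 = 162

162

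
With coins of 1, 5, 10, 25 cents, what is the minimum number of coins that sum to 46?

Use the largest denomination that fits, subtract, and repeat.
46 − 1×25→21 − 2×10→1 − 1×1→0
Total coins = 1 + 2 + 1 = 4

4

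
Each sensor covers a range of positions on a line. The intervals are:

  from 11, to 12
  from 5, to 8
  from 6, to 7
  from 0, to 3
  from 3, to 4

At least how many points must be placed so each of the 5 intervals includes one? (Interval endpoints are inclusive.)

Process intervals by earliest right end; each time one isn't hit yet, stab at its right endpoint.
Sorted: [0,3] [3,4] [6,7] [5,8] [11,12]
{[0,3],[3,4]} hit by 3; {[6,7],[5,8]} hit by 7; {[11,12]} hit by 12.
Points: 3, 7, 12 (3 total).

3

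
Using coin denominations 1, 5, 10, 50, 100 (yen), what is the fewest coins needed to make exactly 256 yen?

Greedy: take as many of the largest coin as possible, then repeat with the remainder.
256 − 2×100→56 − 1×50→6 − 1×5→1 − 1×1→0
Total coins = 2 + 1 + 1 + 1 = 5

5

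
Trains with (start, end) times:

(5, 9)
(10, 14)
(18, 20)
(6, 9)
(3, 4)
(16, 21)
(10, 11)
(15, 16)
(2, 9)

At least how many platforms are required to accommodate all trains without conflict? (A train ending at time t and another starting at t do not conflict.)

starts: [2, 3, 5, 6, 10, 10, 15, 16, 18]
ends:   [4, 9, 9, 9, 11, 14, 16, 20, 21]
s2→1 s3→2 e4→1 s5→2 s6→3  — peak 3.

3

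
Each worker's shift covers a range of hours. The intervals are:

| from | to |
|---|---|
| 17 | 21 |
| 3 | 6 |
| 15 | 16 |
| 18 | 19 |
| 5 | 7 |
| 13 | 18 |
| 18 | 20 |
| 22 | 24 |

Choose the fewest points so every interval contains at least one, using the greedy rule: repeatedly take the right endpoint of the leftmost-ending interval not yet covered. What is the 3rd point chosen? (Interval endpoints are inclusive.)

By right end: [3,6]  [5,7]  [15,16]  [13,18]  [18,19]  [18,20]  [17,21]  [22,24]
[3,6] uncovered → point at 6; [15,16] uncovered → point at 16; [18,19] uncovered → point at 19; [22,24] uncovered → point at 24.
Points: 6, 16, 19, 24 (4 total).

19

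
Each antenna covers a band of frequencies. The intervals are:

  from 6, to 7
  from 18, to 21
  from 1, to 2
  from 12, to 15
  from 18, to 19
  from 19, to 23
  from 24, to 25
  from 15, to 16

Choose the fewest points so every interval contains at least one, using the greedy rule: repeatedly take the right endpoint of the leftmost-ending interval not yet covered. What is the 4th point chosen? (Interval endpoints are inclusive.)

19

Sort by right endpoint; whenever an interval is uncovered, place a point at its right end.
By right end: [1,2]  [6,7]  [12,15]  [15,16]  [18,19]  [18,21]  [19,23]  [24,25]
[1,2] uncovered → point at 2; [6,7] uncovered → point at 7; [12,15] uncovered → point at 15; [18,19] uncovered → point at 19; [24,25] uncovered → point at 25.
Points: 2, 7, 15, 19, 25 (5 total).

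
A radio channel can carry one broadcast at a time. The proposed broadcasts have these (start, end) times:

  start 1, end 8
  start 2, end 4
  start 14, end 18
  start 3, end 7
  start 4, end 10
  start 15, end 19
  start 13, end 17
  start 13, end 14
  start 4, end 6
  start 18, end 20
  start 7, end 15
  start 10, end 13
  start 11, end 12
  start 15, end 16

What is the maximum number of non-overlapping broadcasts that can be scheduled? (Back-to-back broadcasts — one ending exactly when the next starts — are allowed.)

By end time: (2,4), (4,6), (3,7), (1,8), (4,10), (11,12), (10,13), (13,14), (7,15), (15,16), (13,17), (14,18), (15,19), (18,20).
Pick (2,4); next start ≥ 4 → (4,6); next start ≥ 6 → (11,12); next start ≥ 12 → (13,14); next start ≥ 14 → (15,16); next start ≥ 16 → (18,20).
Selected 6 broadcasts.

6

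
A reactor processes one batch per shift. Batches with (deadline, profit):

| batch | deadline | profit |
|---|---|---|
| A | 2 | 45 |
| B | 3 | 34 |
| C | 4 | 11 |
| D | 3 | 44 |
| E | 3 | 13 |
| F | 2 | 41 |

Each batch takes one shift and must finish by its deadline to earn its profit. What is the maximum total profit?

141

Sort by profit descending; place each in the latest free slot ≤ its deadline.
By profit: A(d2,45), D(d3,44), F(d2,41), B(d3,34), E(d3,13), C(d4,11)
A→slot 2; D→slot 3; F→slot 1; B skipped; E skipped; C→slot 4.
Profit = 41 + 45 + 44 + 11 = 141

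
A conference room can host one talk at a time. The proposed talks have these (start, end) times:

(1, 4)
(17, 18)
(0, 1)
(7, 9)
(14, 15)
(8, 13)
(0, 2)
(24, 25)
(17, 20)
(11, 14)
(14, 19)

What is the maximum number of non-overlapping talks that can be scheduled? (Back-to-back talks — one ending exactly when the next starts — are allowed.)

Greedy by earliest finish: after sorting by end time, pick each interval compatible with the last pick.
By end time: (0,1), (0,2), (1,4), (7,9), (8,13), (11,14), (14,15), (17,18), (14,19), (17,20), (24,25).
Pick (0,1); next start ≥ 1 → (1,4); next start ≥ 4 → (7,9); next start ≥ 9 → (11,14); next start ≥ 14 → (14,15); next start ≥ 15 → (17,18); next start ≥ 18 → (24,25).
Selected 7 talks.

7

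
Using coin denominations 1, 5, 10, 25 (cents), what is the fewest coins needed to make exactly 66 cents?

66 − 2×25→16 − 1×10→6 − 1×5→1 − 1×1→0
Total coins = 2 + 1 + 1 + 1 = 5

5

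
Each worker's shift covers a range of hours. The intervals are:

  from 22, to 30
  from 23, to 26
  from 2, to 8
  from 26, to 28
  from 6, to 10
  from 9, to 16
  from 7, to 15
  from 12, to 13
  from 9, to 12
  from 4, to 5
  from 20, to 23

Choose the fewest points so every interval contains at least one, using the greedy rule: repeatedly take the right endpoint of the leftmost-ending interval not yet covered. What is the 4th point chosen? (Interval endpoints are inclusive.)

Sort by right endpoint; whenever an interval is uncovered, place a point at its right end.
By right end: [4,5]  [2,8]  [6,10]  [9,12]  [12,13]  [7,15]  [9,16]  [20,23]  [23,26]  [26,28]  [22,30]
[4,5] uncovered → point at 5; [6,10] uncovered → point at 10; [12,13] uncovered → point at 13; [20,23] uncovered → point at 23; [26,28] uncovered → point at 28.
Points: 5, 10, 13, 23, 28 (5 total).

23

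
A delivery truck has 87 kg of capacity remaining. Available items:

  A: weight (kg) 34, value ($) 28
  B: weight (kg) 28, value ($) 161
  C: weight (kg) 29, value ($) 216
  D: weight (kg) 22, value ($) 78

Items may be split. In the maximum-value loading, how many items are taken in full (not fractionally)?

Ratios (sorted): C 7.45, B 5.75, D 3.55, A 0.82
take C (29 @ 216); take B (28 @ 161); take D (22 @ 78); take 8/34 of A → 6.59. Capacity used 87/87.
3 item(s) taken whole; one partial (take 8/34 of A).

3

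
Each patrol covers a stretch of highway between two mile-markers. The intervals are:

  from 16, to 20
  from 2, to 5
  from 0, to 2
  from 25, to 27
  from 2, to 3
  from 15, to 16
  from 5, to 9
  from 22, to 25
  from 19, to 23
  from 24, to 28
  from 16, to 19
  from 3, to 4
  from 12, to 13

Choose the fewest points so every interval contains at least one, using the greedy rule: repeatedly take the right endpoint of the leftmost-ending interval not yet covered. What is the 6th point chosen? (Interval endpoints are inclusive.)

Sort by right endpoint; whenever an interval is uncovered, place a point at its right end.
Sorted: [0,2] [2,3] [3,4] [2,5] [5,9] [12,13] [15,16] [16,19] [16,20] [19,23] [22,25] [25,27] [24,28]
{[0,2],[2,3]} hit by 2; {[3,4],[2,5]} hit by 4; {[5,9]} hit by 9; {[12,13]} hit by 13; {[15,16],[16,19],[16,20]} hit by 16; {[19,23],[22,25]} hit by 23; {[25,27],[24,28]} hit by 27.
Points: 2, 4, 9, 13, 16, 23, 27 (7 total).

23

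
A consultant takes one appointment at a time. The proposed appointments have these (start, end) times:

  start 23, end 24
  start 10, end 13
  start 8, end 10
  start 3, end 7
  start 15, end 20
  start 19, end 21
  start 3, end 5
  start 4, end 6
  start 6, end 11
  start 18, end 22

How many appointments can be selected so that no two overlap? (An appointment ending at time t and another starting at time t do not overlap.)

5

Order by finish time; keep every interval that doesn't clash with the previous kept one.
Sorted by end: (3,5)  (4,6)  (3,7)  (8,10)  (6,11)  (10,13)  (15,20)  (19,21)  (18,22)  (23,24)
take (3,5); skip (4,6); skip (3,7); take (8,10); take (10,13); take (15,20); skip (18,22); take (23,24).
Selected 5 appointments.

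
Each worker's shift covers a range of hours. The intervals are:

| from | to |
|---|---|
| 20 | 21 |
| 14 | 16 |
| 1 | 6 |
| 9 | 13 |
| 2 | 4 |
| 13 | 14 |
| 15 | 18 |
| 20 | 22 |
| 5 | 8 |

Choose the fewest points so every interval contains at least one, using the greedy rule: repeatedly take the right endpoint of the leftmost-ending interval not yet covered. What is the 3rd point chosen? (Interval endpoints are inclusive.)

Process intervals by earliest right end; each time one isn't hit yet, stab at its right endpoint.
By right end: [2,4]  [1,6]  [5,8]  [9,13]  [13,14]  [14,16]  [15,18]  [20,21]  [20,22]
[2,4] uncovered → point at 4; [5,8] uncovered → point at 8; [9,13] uncovered → point at 13; [14,16] uncovered → point at 16; [20,21] uncovered → point at 21.
Points: 4, 8, 13, 16, 21 (5 total).

13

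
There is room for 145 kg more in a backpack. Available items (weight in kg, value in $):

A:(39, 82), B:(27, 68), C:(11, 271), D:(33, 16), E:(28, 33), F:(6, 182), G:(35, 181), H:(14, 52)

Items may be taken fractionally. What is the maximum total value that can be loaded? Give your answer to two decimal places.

851.32

Ratios (sorted): F 30.33, C 24.64, G 5.17, H 3.71, B 2.52, A 2.10, E 1.18, D 0.48
take F (6 @ 182); take C (11 @ 271); take G (35 @ 181); take H (14 @ 52); take B (27 @ 68); take A (39 @ 82); take 13/28 of E → 15.32. Capacity used 145/145.
Total value = 851.32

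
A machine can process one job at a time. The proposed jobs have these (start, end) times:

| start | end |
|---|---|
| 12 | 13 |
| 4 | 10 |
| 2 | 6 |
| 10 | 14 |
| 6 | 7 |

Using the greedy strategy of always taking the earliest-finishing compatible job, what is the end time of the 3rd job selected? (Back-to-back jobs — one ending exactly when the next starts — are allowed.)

13

Sort by end time and greedily take each interval whose start is ≥ the last chosen end.
Sorted by end: (2,6)  (6,7)  (4,10)  (12,13)  (10,14)
take (2,6); take (6,7); take (12,13).
Selected: (2,6) (6,7) (12,13)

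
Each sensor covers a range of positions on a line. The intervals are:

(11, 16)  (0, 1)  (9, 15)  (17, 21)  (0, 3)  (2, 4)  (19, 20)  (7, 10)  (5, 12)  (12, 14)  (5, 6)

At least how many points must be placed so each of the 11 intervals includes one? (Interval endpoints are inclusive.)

6

Sort by right endpoint; whenever an interval is uncovered, place a point at its right end.
By right end: [0,1]  [0,3]  [2,4]  [5,6]  [7,10]  [5,12]  [12,14]  [9,15]  [11,16]  [19,20]  [17,21]
[0,1] uncovered → point at 1; [2,4] uncovered → point at 4; [5,6] uncovered → point at 6; [7,10] uncovered → point at 10; [12,14] uncovered → point at 14; [19,20] uncovered → point at 20.
Points: 1, 4, 6, 10, 14, 20 (6 total).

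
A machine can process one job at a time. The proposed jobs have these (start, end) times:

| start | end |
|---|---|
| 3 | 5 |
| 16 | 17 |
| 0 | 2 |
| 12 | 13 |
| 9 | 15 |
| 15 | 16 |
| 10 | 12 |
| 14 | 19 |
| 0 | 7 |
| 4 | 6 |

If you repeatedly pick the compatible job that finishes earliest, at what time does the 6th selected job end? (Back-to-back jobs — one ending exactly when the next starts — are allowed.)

17

Order by finish time; keep every interval that doesn't clash with the previous kept one.
Sorted by end: (0,2)  (3,5)  (4,6)  (0,7)  (10,12)  (12,13)  (9,15)  (15,16)  (16,17)  (14,19)
take (0,2); take (3,5); skip (4,6); take (10,12); take (12,13); take (15,16); take (16,17).
Selected: (0,2) (3,5) (10,12) (12,13) (15,16) (16,17)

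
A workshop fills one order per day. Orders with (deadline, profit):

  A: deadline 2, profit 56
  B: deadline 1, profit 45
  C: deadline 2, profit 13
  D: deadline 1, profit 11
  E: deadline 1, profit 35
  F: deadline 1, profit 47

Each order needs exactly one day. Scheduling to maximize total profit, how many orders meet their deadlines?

Take jobs in profit order; each goes to the latest open slot no later than its deadline.
Profit order: A=56 F=47 B=45 E=35 C=13 D=11
Assign: A→slot 2, F→slot 1, B skipped, E skipped, C skipped, D skipped.
Slots: [1:F] [2:A]
2 of 6 scheduled.

2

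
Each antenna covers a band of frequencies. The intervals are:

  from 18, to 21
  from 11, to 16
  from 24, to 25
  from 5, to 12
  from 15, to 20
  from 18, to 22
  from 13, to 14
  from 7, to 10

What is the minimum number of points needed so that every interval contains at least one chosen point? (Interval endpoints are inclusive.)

By right end: [7,10]  [5,12]  [13,14]  [11,16]  [15,20]  [18,21]  [18,22]  [24,25]
[7,10] uncovered → point at 10; [13,14] uncovered → point at 14; [15,20] uncovered → point at 20; [24,25] uncovered → point at 25.
Points: 10, 14, 20, 25 (4 total).

4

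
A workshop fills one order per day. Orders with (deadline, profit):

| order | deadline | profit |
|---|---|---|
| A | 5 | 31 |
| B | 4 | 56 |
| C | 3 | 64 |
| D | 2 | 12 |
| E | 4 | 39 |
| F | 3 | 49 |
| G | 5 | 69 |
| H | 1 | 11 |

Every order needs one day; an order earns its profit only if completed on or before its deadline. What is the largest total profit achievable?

277

Sort by profit descending; place each in the latest free slot ≤ its deadline.
Profit order: G=69 C=64 B=56 F=49 E=39 A=31 D=12 H=11
Assign: G→slot 5, C→slot 3, B→slot 4, F→slot 2, E→slot 1, A skipped, D skipped, H skipped.
Slots: [1:E] [2:F] [3:C] [4:B] [5:G]
Profit = 39 + 49 + 64 + 56 + 69 = 277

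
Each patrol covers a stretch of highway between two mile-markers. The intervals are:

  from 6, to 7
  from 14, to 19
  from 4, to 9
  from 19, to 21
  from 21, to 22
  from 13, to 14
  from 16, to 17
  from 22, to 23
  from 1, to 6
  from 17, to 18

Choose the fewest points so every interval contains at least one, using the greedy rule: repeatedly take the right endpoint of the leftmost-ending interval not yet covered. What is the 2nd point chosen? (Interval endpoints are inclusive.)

Sort by right endpoint; whenever an interval is uncovered, place a point at its right end.
Sorted: [1,6] [6,7] [4,9] [13,14] [16,17] [17,18] [14,19] [19,21] [21,22] [22,23]
{[1,6],[6,7],[4,9]} hit by 6; {[13,14]} hit by 14; {[16,17],[17,18],[14,19]} hit by 17; {[19,21],[21,22]} hit by 21; {[22,23]} hit by 23.
Points: 6, 14, 17, 21, 23 (5 total).

14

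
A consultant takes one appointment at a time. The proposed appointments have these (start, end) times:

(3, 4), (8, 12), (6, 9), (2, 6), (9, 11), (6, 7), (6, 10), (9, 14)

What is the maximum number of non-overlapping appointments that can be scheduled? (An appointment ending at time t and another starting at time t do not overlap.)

Sort by end time and greedily take each interval whose start is ≥ the last chosen end.
By end time: (3,4), (2,6), (6,7), (6,9), (6,10), (9,11), (8,12), (9,14).
Pick (3,4); next start ≥ 4 → (6,7); next start ≥ 7 → (9,11).
Selected 3 appointments.

3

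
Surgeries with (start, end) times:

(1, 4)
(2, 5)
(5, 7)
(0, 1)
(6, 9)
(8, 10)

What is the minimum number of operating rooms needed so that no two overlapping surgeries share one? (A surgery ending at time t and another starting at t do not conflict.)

Events (time:±→running): 0:+→1 1:-→0 1:+→1 2:+→2 … peak 2.

2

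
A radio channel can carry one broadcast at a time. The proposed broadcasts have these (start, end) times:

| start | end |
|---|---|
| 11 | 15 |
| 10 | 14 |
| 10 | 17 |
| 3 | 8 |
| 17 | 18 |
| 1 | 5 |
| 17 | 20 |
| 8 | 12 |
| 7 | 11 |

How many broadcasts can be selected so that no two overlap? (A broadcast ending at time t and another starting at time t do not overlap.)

Sort by end time and greedily take each interval whose start is ≥ the last chosen end.
By end time: (1,5), (3,8), (7,11), (8,12), (10,14), (11,15), (10,17), (17,18), (17,20).
Pick (1,5); next start ≥ 5 → (7,11); next start ≥ 11 → (11,15); next start ≥ 15 → (17,18).
Selected 4 broadcasts.

4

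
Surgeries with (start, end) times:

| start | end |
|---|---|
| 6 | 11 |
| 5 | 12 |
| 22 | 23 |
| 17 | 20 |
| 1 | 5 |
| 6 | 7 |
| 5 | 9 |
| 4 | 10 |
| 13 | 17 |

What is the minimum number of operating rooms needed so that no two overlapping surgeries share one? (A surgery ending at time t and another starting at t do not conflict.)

starts: [1, 4, 5, 5, 6, 6, 13, 17, 22]
ends:   [5, 7, 9, 10, 11, 12, 17, 20, 23]
s1→1 s4→2 e5→1 s5→2 s5→3 s6→4 s6→5  — peak 5.

5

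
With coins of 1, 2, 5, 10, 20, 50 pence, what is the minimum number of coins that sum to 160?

Greedy: take as many of the largest coin as possible, then repeat with the remainder.
160 = 3×50 + 1×10
Total coins = 3 + 1 = 4

4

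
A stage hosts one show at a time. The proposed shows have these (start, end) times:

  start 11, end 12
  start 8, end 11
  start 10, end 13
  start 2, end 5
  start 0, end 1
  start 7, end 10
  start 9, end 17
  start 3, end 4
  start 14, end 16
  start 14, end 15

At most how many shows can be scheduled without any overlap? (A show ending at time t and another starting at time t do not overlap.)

5

Greedy by earliest finish: after sorting by end time, pick each interval compatible with the last pick.
By end time: (0,1), (3,4), (2,5), (7,10), (8,11), (11,12), (10,13), (14,15), (14,16), (9,17).
Pick (0,1); next start ≥ 1 → (3,4); next start ≥ 4 → (7,10); next start ≥ 10 → (11,12); next start ≥ 12 → (14,15).
Selected 5 shows.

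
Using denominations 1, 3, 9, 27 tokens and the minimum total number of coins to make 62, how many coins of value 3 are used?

2

Use the largest denomination that fits, subtract, and repeat.
62 − 2×27→8 − 2×3→2 − 2×1→0
Count of 3: 2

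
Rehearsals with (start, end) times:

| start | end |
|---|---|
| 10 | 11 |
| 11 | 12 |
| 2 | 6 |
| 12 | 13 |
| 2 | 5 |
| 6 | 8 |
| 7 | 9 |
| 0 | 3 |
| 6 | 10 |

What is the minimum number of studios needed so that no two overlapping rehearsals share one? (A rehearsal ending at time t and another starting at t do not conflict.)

3

The answer is the maximum number of intervals overlapping at any instant.
Events (time:±→running): 0:+→1 2:+→2 2:+→3 … peak 3.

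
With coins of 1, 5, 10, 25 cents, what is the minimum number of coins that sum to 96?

Use the largest denomination that fits, subtract, and repeat.
96 = 3×25 + 2×10 + 1×1
Total coins = 3 + 2 + 1 = 6

6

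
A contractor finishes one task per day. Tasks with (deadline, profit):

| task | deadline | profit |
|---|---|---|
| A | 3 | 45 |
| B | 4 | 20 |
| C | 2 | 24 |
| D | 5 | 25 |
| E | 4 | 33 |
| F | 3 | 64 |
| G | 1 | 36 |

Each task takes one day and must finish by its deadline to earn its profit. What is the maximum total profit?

203

Take jobs in profit order; each goes to the latest open slot no later than its deadline.
Profit order: F=64 A=45 G=36 E=33 D=25 C=24 B=20
Assign: F→slot 3, A→slot 2, G→slot 1, E→slot 4, D→slot 5, C skipped, B skipped.
Slots: [1:G] [2:A] [3:F] [4:E] [5:D]
Profit = 36 + 45 + 64 + 33 + 25 = 203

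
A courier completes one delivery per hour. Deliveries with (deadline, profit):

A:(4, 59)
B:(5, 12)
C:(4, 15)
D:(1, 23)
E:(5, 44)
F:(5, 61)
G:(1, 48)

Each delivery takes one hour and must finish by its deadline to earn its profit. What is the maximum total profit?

Take jobs in profit order; each goes to the latest open slot no later than its deadline.
Profit order: F=61 A=59 G=48 E=44 D=23 C=15 B=12
Assign: F→slot 5, A→slot 4, G→slot 1, E→slot 3, D skipped, C→slot 2, B skipped.
Slots: [1:G] [2:C] [3:E] [4:A] [5:F]
Profit = 48 + 15 + 44 + 59 + 61 = 227

227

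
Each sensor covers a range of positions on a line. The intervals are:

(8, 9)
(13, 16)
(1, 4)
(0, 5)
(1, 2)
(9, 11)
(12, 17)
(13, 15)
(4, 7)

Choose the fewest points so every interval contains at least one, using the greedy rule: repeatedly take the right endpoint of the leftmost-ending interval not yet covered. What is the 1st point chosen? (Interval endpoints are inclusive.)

2

Sort by right endpoint; whenever an interval is uncovered, place a point at its right end.
By right end: [1,2]  [1,4]  [0,5]  [4,7]  [8,9]  [9,11]  [13,15]  [13,16]  [12,17]
[1,2] uncovered → point at 2; [4,7] uncovered → point at 7; [8,9] uncovered → point at 9; [13,15] uncovered → point at 15.
Points: 2, 7, 9, 15 (4 total).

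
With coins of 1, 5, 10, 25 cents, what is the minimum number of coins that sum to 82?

Use the largest denomination that fits, subtract, and repeat.
82 = 3×25 + 1×5 + 2×1
Total coins = 3 + 1 + 2 = 6

6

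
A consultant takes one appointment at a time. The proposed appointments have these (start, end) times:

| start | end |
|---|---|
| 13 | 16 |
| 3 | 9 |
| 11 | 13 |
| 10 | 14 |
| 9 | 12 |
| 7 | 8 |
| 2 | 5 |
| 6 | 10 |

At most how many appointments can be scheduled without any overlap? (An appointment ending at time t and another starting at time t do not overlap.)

4

Order by finish time; keep every interval that doesn't clash with the previous kept one.
Sorted by end: (2,5)  (7,8)  (3,9)  (6,10)  (9,12)  (11,13)  (10,14)  (13,16)
take (2,5); take (7,8); take (9,12); skip (11,13); take (13,16).
Selected 4 appointments.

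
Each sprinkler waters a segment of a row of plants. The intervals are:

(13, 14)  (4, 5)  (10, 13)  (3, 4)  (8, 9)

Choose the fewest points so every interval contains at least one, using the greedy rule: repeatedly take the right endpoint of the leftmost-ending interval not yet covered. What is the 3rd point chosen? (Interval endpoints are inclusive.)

13

Sort by right endpoint; whenever an interval is uncovered, place a point at its right end.
By right end: [3,4]  [4,5]  [8,9]  [10,13]  [13,14]
[3,4] uncovered → point at 4; [8,9] uncovered → point at 9; [10,13] uncovered → point at 13.
Points: 4, 9, 13 (3 total).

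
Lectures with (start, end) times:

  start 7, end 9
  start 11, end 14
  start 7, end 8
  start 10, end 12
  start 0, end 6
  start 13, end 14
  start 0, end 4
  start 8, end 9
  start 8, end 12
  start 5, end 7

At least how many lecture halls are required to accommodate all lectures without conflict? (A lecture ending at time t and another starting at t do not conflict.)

3

starts: [0, 0, 5, 7, 7, 8, 8, 10, 11, 13]
ends:   [4, 6, 7, 8, 9, 9, 12, 12, 14, 14]
s0→1 s0→2 e4→1 s5→2 e6→1 e7→0 s7→1 s7→2 e8→1 s8→2 s8→3  — peak 3.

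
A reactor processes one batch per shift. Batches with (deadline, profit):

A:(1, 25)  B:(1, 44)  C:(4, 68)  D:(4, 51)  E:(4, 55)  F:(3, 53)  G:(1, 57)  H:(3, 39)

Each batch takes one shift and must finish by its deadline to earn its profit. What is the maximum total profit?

233

Sort by profit descending; place each in the latest free slot ≤ its deadline.
By profit: C(d4,68), G(d1,57), E(d4,55), F(d3,53), D(d4,51), B(d1,44), H(d3,39), A(d1,25)
C→slot 4; G→slot 1; E→slot 3; F→slot 2; D skipped; B skipped; H skipped; A skipped.
Profit = 57 + 53 + 55 + 68 = 233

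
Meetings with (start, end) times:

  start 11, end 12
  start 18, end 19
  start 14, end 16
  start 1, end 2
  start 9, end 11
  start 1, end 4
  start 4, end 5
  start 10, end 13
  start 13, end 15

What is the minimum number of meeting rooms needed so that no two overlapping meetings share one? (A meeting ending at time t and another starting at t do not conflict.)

2

Count concurrent intervals with a sweep; the peak is the room count.
Events (time:±→running): 1:+→1 1:+→2 … peak 2.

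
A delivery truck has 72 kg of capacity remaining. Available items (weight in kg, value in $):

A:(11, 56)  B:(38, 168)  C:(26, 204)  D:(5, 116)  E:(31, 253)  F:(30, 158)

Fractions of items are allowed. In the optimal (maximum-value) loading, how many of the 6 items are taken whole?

Order: D (116/5=23.20) > E (253/31=8.16) > C (204/26=7.85) > F (158/30=5.27) > A (56/11=5.09) > B (168/38=4.42)
Fill: take D (5 @ 116) → take E (31 @ 253) → take C (26 @ 204) → take 10/30 of F → 52.67; 72/72 used.
3 item(s) taken whole; one partial (take 10/30 of F).

3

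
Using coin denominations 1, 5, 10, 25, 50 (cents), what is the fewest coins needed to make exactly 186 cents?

186 = 3×50 + 1×25 + 1×10 + 1×1
Total coins = 3 + 1 + 1 + 1 = 6

6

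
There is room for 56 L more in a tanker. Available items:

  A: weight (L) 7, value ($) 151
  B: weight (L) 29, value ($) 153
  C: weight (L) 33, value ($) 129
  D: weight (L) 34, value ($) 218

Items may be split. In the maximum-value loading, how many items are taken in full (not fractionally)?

2

Greedy by value/weight ratio, highest first.
Ratios (sorted): A 21.57, D 6.41, B 5.28, C 3.91
take A (7 @ 151); take D (34 @ 218); take 15/29 of B → 79.14. Capacity used 56/56.
2 item(s) taken whole; one partial (take 15/29 of B).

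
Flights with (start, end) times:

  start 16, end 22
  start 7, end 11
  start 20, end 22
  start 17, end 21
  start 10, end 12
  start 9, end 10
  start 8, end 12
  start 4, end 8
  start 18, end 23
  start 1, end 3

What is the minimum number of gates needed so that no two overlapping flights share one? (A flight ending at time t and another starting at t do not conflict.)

4

The answer is the maximum number of intervals overlapping at any instant.
starts: [1, 4, 7, 8, 9, 10, 16, 17, 18, 20]
ends:   [3, 8, 10, 11, 12, 12, 21, 22, 22, 23]
s1→1 e3→0 s4→1 s7→2 e8→1 s8→2 s9→3 e10→2 s10→3 e11→2 e12→1 e12→0 s16→1 s17→2 s18→3 s20→4  — peak 4.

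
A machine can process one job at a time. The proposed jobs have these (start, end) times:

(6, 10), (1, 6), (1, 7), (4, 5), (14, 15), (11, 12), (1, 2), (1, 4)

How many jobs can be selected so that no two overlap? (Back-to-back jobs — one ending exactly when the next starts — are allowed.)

5

Greedy by earliest finish: after sorting by end time, pick each interval compatible with the last pick.
By end time: (1,2), (1,4), (4,5), (1,6), (1,7), (6,10), (11,12), (14,15).
Pick (1,2); next start ≥ 2 → (4,5); next start ≥ 5 → (6,10); next start ≥ 10 → (11,12); next start ≥ 12 → (14,15).
Selected 5 jobs.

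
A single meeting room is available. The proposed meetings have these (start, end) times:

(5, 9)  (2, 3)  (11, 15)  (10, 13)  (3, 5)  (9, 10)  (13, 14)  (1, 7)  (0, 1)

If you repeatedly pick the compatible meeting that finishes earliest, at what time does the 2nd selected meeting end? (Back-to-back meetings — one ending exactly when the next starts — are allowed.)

3

By end time: (0,1), (2,3), (3,5), (1,7), (5,9), (9,10), (10,13), (13,14), (11,15).
Pick (0,1); next start ≥ 1 → (2,3); next start ≥ 3 → (3,5); next start ≥ 5 → (5,9); next start ≥ 9 → (9,10); next start ≥ 10 → (10,13); next start ≥ 13 → (13,14).
Selected: (0,1) (2,3) (3,5) (5,9) (9,10) (10,13) (13,14)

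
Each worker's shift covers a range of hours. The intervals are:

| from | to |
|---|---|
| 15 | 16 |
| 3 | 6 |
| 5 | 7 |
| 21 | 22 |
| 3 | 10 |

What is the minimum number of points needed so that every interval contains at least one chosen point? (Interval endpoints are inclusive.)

3

Sort by right endpoint; whenever an interval is uncovered, place a point at its right end.
By right end: [3,6]  [5,7]  [3,10]  [15,16]  [21,22]
[3,6] uncovered → point at 6; [15,16] uncovered → point at 16; [21,22] uncovered → point at 22.
Points: 6, 16, 22 (3 total).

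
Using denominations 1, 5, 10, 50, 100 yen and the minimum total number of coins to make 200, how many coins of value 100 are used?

2

200 = 2×100
Count of 100: 2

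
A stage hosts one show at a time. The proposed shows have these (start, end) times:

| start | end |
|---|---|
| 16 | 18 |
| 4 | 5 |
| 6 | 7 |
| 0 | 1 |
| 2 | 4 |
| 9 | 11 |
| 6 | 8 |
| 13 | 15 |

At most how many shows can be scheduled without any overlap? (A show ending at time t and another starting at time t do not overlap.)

7

Order by finish time; keep every interval that doesn't clash with the previous kept one.
By end time: (0,1), (2,4), (4,5), (6,7), (6,8), (9,11), (13,15), (16,18).
Pick (0,1); next start ≥ 1 → (2,4); next start ≥ 4 → (4,5); next start ≥ 5 → (6,7); next start ≥ 7 → (9,11); next start ≥ 11 → (13,15); next start ≥ 15 → (16,18).
Selected 7 shows.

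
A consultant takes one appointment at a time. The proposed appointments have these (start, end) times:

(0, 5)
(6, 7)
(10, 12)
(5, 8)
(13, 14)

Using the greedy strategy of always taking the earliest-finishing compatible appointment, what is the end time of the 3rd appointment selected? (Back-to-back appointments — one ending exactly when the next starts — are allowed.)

Sort by end time and greedily take each interval whose start is ≥ the last chosen end.
Sorted by end: (0,5)  (6,7)  (5,8)  (10,12)  (13,14)
take (0,5); take (6,7); take (10,12); take (13,14).
Selected: (0,5) (6,7) (10,12) (13,14)

12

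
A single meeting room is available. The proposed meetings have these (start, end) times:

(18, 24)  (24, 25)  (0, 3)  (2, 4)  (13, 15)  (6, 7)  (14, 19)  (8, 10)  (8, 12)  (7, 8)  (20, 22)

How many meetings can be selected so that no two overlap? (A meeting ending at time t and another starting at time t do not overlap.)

7

Greedy by earliest finish: after sorting by end time, pick each interval compatible with the last pick.
By end time: (0,3), (2,4), (6,7), (7,8), (8,10), (8,12), (13,15), (14,19), (20,22), (18,24), (24,25).
Pick (0,3); next start ≥ 3 → (6,7); next start ≥ 7 → (7,8); next start ≥ 8 → (8,10); next start ≥ 10 → (13,15); next start ≥ 15 → (20,22); next start ≥ 22 → (24,25).
Selected 7 meetings.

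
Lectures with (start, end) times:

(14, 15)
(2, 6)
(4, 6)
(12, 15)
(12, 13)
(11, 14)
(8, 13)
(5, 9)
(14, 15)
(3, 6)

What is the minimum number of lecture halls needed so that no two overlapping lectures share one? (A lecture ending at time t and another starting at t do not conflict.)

Events (time:±→running): 2:+→1 3:+→2 4:+→3 5:+→4 … peak 4.

4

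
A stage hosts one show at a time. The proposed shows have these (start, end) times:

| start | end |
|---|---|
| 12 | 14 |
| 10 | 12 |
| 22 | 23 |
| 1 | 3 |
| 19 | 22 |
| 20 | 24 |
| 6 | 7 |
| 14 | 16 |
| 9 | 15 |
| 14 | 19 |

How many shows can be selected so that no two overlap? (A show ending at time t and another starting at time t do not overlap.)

7

By end time: (1,3), (6,7), (10,12), (12,14), (9,15), (14,16), (14,19), (19,22), (22,23), (20,24).
Pick (1,3); next start ≥ 3 → (6,7); next start ≥ 7 → (10,12); next start ≥ 12 → (12,14); next start ≥ 14 → (14,16); next start ≥ 16 → (19,22); next start ≥ 22 → (22,23).
Selected 7 shows.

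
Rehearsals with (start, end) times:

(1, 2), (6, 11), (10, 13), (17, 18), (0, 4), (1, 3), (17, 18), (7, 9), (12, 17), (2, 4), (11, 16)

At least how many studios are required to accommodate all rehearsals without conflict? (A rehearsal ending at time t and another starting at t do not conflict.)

3

Events (time:±→running): 0:+→1 1:+→2 1:+→3 … peak 3.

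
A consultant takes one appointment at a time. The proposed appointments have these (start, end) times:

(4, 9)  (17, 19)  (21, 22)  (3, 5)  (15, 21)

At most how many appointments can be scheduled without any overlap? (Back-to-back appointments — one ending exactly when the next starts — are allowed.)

By end time: (3,5), (4,9), (17,19), (15,21), (21,22).
Pick (3,5); next start ≥ 5 → (17,19); next start ≥ 19 → (21,22).
Selected 3 appointments.

3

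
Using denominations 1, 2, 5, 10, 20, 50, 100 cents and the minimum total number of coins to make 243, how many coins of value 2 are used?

Use the largest denomination that fits, subtract, and repeat.
243 = 2×100 + 2×20 + 1×2 + 1×1
Count of 2: 1

1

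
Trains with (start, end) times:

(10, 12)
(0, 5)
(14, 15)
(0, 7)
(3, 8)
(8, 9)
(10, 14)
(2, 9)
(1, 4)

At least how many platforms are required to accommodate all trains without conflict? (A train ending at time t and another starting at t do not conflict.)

5

Count concurrent intervals with a sweep; the peak is the room count.
starts: [0, 0, 1, 2, 3, 8, 10, 10, 14]
ends:   [4, 5, 7, 8, 9, 9, 12, 14, 15]
s0→1 s0→2 s1→3 s2→4 s3→5  — peak 5.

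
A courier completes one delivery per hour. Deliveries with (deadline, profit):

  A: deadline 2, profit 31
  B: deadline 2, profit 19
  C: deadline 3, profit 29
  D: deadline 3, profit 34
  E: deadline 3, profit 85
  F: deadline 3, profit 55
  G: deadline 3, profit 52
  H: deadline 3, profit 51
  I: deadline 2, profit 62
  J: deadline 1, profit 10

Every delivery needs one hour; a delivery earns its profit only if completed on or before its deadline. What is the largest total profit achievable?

202

Take jobs in profit order; each goes to the latest open slot no later than its deadline.
By profit: E(d3,85), I(d2,62), F(d3,55), G(d3,52), H(d3,51), D(d3,34), A(d2,31), C(d3,29), B(d2,19), J(d1,10)
E→slot 3; I→slot 2; F→slot 1; G skipped; H skipped; D skipped; A skipped; C skipped; B skipped; J skipped.
Profit = 55 + 62 + 85 = 202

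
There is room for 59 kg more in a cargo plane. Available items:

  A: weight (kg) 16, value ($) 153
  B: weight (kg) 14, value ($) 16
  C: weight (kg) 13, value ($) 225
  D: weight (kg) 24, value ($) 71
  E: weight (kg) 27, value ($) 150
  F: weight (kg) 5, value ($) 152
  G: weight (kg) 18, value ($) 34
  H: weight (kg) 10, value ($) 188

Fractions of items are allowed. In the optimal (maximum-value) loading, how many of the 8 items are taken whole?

4

Sort by value per unit weight and fill in that order.
Order: F (152/5=30.40) > H (188/10=18.80) > C (225/13=17.31) > A (153/16=9.56) > E (150/27=5.56) > D (71/24=2.96) > G (34/18=1.89) > B (16/14=1.14)
Fill: take F (5 @ 152) → take H (10 @ 188) → take C (13 @ 225) → take A (16 @ 153) → take 15/27 of E → 83.33; 59/59 used.
4 item(s) taken whole; one partial (take 15/27 of E).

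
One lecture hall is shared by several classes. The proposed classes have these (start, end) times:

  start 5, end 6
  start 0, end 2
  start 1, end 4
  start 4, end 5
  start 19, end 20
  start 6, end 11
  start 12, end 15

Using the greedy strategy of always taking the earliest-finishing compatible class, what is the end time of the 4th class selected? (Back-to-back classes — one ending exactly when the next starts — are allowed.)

11

Sorted by end: (0,2)  (1,4)  (4,5)  (5,6)  (6,11)  (12,15)  (19,20)
take (0,2); take (4,5); take (5,6); take (6,11); take (12,15); take (19,20).
Selected: (0,2) (4,5) (5,6) (6,11) (12,15) (19,20)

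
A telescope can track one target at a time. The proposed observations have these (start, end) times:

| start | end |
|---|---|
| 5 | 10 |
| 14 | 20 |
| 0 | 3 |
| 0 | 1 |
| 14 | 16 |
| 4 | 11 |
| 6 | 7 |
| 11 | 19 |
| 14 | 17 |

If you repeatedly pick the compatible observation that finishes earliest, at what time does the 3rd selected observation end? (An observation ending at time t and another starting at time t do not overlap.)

16

Greedy by earliest finish: after sorting by end time, pick each interval compatible with the last pick.
By end time: (0,1), (0,3), (6,7), (5,10), (4,11), (14,16), (14,17), (11,19), (14,20).
Pick (0,1); next start ≥ 1 → (6,7); next start ≥ 7 → (14,16).
Selected: (0,1) (6,7) (14,16)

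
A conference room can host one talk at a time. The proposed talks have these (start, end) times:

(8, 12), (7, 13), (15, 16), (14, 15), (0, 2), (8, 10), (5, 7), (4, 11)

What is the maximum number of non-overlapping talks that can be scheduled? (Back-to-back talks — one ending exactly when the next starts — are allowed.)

Order by finish time; keep every interval that doesn't clash with the previous kept one.
Sorted by end: (0,2)  (5,7)  (8,10)  (4,11)  (8,12)  (7,13)  (14,15)  (15,16)
take (0,2); take (5,7); take (8,10); skip (4,11); skip (7,13); take (14,15); take (15,16).
Selected 5 talks.

5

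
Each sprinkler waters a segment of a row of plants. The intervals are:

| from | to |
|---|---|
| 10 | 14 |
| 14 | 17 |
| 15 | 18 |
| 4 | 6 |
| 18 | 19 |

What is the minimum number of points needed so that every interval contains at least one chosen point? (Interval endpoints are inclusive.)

Sort by right endpoint; whenever an interval is uncovered, place a point at its right end.
Sorted: [4,6] [10,14] [14,17] [15,18] [18,19]
{[4,6]} hit by 6; {[10,14],[14,17]} hit by 14; {[15,18],[18,19]} hit by 18.
Points: 6, 14, 18 (3 total).

3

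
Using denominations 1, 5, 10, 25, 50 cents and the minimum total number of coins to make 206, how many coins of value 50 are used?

Greedy: take as many of the largest coin as possible, then repeat with the remainder.
206 − 4×50→6 − 1×5→1 − 1×1→0
Count of 50: 4

4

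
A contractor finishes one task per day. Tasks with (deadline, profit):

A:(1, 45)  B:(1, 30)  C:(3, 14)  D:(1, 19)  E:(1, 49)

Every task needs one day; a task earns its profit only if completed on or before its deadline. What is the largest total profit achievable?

Sort by profit descending; place each in the latest free slot ≤ its deadline.
Profit order: E=49 A=45 B=30 D=19 C=14
Assign: E→slot 1, A skipped, B skipped, D skipped, C→slot 3.
Slots: [1:E] [3:C]
Profit = 49 + 14 = 63

63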